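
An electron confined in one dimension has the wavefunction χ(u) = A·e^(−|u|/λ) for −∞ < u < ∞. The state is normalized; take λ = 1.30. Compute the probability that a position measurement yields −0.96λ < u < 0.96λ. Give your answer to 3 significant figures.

|χ|² is the probability density, so P = ∫_{−0.96λ}^{0.96λ} |χ|² du.
The normalization integral ∫|χ|²du over the whole domain equals λ·A², and A² cancels in the ratio.
Both integrals are even about u = 0, so only the u ≥ 0 halves are needed (the factors of 2 cancel). In terms of t = u/λ (A² and the length scale cancel between numerator and denominator), P = [∫_{0}^{0.96} e^(-2·t) dt] / [∫_{0}^{∞} e^(-2·t) dt].
Using ∫ e^(-2·t) dt = -e^(-2·t)/2, the numerator is 1/2 - e^(-48/25)/2 and the denominator is 1/2.
Evaluating gives P = 0.8534.

P ≈ 0.853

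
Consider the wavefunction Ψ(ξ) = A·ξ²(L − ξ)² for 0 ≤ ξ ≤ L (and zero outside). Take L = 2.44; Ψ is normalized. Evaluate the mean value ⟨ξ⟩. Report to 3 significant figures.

By definition ⟨ξ⟩ = ∫ ξ |Ψ(ξ)|² dξ.
Expanding the polynomial and integrating term by term, the ratio of the moment integral to the normalization integral gives ⟨ξ⟩ = L/2.
Putting L = 2.44 gives 1.220.

⟨ξ⟩ ≈ 1.22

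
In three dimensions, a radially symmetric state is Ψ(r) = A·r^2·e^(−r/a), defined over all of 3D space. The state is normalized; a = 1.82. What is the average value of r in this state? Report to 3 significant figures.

By definition ⟨r⟩ = ∫ r |Ψ(r)|² 4πr² dr.
The ratio of the moment integral to the normalization integral gives ⟨r⟩ = 7·a/2.
With a = 1.82, ⟨r⟩ = 6.370.

⟨r⟩ ≈ 6.37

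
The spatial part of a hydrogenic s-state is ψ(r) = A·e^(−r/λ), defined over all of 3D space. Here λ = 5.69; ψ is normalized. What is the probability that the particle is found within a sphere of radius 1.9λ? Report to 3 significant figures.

Integrate the radial probability density 4πr²|ψ|² over r ≤ 1.9λ.
Normalization gives A² = 1/(π·λ^3).
Substituting u = r/λ, A², 4π and the length scale all cancel in the ratio: P = ∫_{0}^{1.9} u^2·e^(-2·u) du / ∫_{0}^{∞} u^2·e^(-2·u) du.
Using ∫ u^2·e^(-2·u) du = -(2·u^2 + 2·u + 1)·e^(-2·u)/4, the numerator is 1/4 - 601·e^(-19/5)/200 and the denominator is 1/4.
This evaluates to P = 0.7311.

P ≈ 0.731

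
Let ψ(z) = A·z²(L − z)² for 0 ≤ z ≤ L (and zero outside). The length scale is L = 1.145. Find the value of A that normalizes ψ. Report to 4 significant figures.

We need A² ∫|f|² dz = 1, taking the integral from 0 to L.
Expanding the polynomial and integrating term by term, with ψ = A·z²(L − z)², the integral evaluates to A²·[L^9/630].
Hence A² = 1/[L^9/630].
With L = 1.145: A² = 186.25 and A = 13.647.

A ≈ 13.65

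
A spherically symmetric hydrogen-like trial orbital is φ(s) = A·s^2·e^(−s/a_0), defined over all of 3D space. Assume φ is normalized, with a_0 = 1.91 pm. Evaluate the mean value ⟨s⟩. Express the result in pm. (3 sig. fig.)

⟨s⟩ = ∫ s |φ|² 4πs² ds over the full domain.
Recall ∫₀^∞ s^m e^(−s/β) ds = m!·β^(m+1), evaluating both integrals, ⟨s⟩ = 7·a_0/2.
With a_0 = 1.91, ⟨s⟩ = 6.685.

⟨s⟩ ≈ 6.69 pm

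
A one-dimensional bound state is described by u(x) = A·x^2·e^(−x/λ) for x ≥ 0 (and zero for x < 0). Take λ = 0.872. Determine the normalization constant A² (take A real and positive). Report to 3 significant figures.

A^2 ≈ 2.64

Normalization requires ∫|u|² dx = 1, integrated from 0 to ∞.
The integral (without the A² prefactor) comes out to 3·λ^5/4.
Setting this equal to 1 gives A² = 1/(3·λ^5/4).
With λ = 0.872: A² = 2.645 and A = 1.626.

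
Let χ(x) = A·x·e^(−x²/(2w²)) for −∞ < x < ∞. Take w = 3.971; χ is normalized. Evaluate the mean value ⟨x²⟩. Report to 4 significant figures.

By definition ⟨x²⟩ = ∫ x^2 |χ(x)|² dx.
Using the Gaussian integral ∫_{−∞}^{∞} e^(−αx²) dx = √(π/α), evaluating both integrals, ⟨x²⟩ = 3·w^2/2.
Putting w = 3.971 gives 23.653.

⟨x^2⟩ ≈ 23.65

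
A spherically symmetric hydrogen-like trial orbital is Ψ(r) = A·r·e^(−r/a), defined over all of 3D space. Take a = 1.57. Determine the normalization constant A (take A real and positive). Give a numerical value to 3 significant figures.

A ≈ 0.105

Require ∫ |Ψ|² 4πr² dr = 1 over the whole domain.
In 3D with spherical symmetry the volume element is 4πr² dr.
With Ψ = A·r·e^(−r/a), the integral evaluates to A²·[3·π·a^5].
So A² = (3·π·a^5)^(−1).
Plugging in a = 1.57 yields A = 0.1055.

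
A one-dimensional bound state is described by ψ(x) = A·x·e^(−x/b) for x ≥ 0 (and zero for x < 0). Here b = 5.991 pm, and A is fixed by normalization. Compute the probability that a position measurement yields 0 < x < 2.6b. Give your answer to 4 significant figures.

P = ∫_{0}^{2.6b} |ψ(x)|² dx.
Since A² = 1/(b^3/4), this is the region integral divided by the full normalization integral.
Let u = x/b; then A² and the length scale cancel, so P = ∫_{0}^{2.6} u^2·e^(-2·u) du ÷ ∫_{0}^{∞} u^2·e^(-2·u) du.
With ∫ u^2·e^(-2·u) du = -(2·u^2 + 2·u + 1)·e^(-2·u)/4 + C, the region integral is 1/4 - 493·e^(-26/5)/100 and the full one is 1/4.
The result is P = 0.89121.

P ≈ 0.8912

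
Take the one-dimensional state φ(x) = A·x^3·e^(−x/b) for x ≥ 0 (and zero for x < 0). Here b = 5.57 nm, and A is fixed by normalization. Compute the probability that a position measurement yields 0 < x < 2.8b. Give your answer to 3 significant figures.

P = ∫_{0}^{2.8b} |φ(x)|² dx.
The normalization integral ∫|φ|²dx over the whole domain equals 45·b^7/8·A², and A² cancels in the ratio.
Substituting u = x/b, A² and the length scale cancel in the ratio: P = ∫_{0}^{2.8} u^6·e^(-2·u) du / ∫_{0}^{∞} u^6·e^(-2·u) du.
With ∫ u^6·e^(-2·u) du = -(4·u^6 + 12·u^5 + 30·u^4 + 60·u^3 + 90·u^2 + 90·u + 45)·e^(-2·u)/8 + C, the region integral is ≈ 1.8548 and the full one is 45/8.
Evaluating gives P = 0.3297.

P ≈ 0.330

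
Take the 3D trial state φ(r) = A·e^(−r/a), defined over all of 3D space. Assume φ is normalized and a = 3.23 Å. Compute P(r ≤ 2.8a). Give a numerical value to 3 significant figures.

Integrate the radial probability density 4πr²|φ|² over r ≤ 2.8a.
Normalization gives A² = 1/(π·a^3).
Substituting u = r/a, A², 4π and the length scale all cancel in the ratio: P = ∫_{0}^{2.8} u^2·e^(-2·u) du / ∫_{0}^{∞} u^2·e^(-2·u) du.
An antiderivative of u^2·e^(-2·u) is -(2·u^2 + 2·u + 1)·e^(-2·u)/4; evaluating from 0 to 2.8 gives 1/4 - 557·e^(-28/5)/100, while the full integral is 1/4.
Taking the ratio yields P = 0.9176.

P ≈ 0.918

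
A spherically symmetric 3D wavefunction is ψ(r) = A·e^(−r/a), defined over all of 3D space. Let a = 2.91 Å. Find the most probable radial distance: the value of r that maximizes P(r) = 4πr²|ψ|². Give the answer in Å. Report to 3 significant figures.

r ≈ 2.91 Å

The maximum of P(r) = 4πr²|ψ|² occurs where its derivative vanishes.
Solving yields r = a.
With a = 2.91, the most probable radial distance is 2.910 Å.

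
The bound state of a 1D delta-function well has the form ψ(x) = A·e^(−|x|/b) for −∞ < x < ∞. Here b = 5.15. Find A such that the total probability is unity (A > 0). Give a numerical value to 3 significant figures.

Normalization requires ∫|ψ|² dx = 1, integrated from −∞ to ∞.
Recall ∫₀^∞ x^m e^(−x/β) dx = m!·β^(m+1), carrying out the integral gives A² · b.
Setting this equal to 1 gives A² = 1/(b).
With b = 5.15: A² = 0.1942 and A = 0.4407.

A ≈ 0.441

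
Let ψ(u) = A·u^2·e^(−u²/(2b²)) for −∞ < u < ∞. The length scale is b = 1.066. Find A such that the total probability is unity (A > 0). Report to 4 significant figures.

A ≈ 0.7392

Normalization requires ∫|ψ|² du = 1, integrated from −∞ to ∞.
∫|ψ|² du = A²·(3·√(π)·b^5/4).
Hence A² = 1/[3·√(π)·b^5/4].
With b = 1.066: A² = 0.54648 and A = 0.73925.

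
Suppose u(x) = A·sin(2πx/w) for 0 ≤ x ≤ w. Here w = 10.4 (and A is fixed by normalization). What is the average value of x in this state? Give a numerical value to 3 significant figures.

⟨x⟩ = ∫ x |u|² dx over the full domain.
Evaluating both integrals, ⟨x⟩ = w/2.
With w = 10.4, ⟨x⟩ = 5.200.

⟨x⟩ ≈ 5.20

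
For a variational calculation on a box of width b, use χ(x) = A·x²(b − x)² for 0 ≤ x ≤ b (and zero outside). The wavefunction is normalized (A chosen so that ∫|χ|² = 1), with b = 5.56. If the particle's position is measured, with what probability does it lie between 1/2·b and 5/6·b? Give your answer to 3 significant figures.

The probability is P = ∫ |χ|² dx over [1/2·b, 5/6·b].
Since A² = 1/(b^9/630), this is the region integral divided by the full normalization integral.
In terms of u = x/b (A² and the length scale cancel between numerator and denominator), P = [∫_{1/2}^{5/6} u^4·(1 - u)^4 du] / [∫_{0}^{1} u^4·(1 - u)^4 du].
With ∫ u^4·(1 - u)^4 du = u^5·(70·u^4 - 315·u^3 + 540·u^2 - 420·u + 126)/630 + C, the region integral is ≈ 0.00077944 and the full one is 1/630.
Evaluating gives P = 0.4910.

P ≈ 0.491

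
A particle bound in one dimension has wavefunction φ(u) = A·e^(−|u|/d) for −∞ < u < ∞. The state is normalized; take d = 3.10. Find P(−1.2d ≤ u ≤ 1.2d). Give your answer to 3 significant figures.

|φ|² is the probability density, so P = ∫_{−1.2d}^{1.2d} |φ|² du.
With A² fixed by ∫|φ|² = 1, i.e. A² = (d)^(−1), substitute and integrate.
By symmetry take twice the u ≥ 0 contribution in numerator and denominator; the 2's cancel. Let t = u/d; then A² and the length scale cancel, so P = ∫_{0}^{1.2} e^(-2·t) dt ÷ ∫_{0}^{∞} e^(-2·t) dt.
An antiderivative of e^(-2·t) is -e^(-2·t)/2; evaluating from 0 to 1.2 gives 1/2 - e^(-12/5)/2, while the full integral is 1/2.
Taking the ratio, P = 0.9093.

P ≈ 0.909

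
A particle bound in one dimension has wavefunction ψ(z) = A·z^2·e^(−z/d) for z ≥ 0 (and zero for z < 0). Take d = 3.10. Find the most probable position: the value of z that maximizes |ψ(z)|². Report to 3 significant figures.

Set d/dz [|ψ(z)|²] = 0 and solve for z > 0.
This gives z = 2·d.
With d = 3.10, the most probable position is 6.200.

z ≈ 6.20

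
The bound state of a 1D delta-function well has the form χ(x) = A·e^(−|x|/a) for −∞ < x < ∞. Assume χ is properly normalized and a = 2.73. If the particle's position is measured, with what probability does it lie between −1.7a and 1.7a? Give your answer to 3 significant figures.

The probability is P = ∫ |χ|² dx over [−1.7a, 1.7a].
The normalization integral ∫|χ|²dx over the whole domain equals a·A², and A² cancels in the ratio.
Both integrals are even about x = 0, so only the x ≥ 0 halves are needed (the factors of 2 cancel). Substituting u = x/a, A² and the length scale cancel in the ratio: P = ∫_{0}^{1.7} e^(-2·u) du / ∫_{0}^{∞} e^(-2·u) du.
With ∫ e^(-2·u) du = -e^(-2·u)/2 + C, the region integral is 1/2 - e^(-17/5)/2 and the full one is 1/2.
This works out to P = 0.9666.

P ≈ 0.967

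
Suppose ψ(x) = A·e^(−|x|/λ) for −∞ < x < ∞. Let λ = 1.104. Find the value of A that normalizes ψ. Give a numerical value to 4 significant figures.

Normalization requires ∫|ψ|² dx = 1, integrated from −∞ to ∞.
With ψ = A·e^(−|x|/λ), the integral evaluates to A²·[λ].
Setting this equal to 1 gives A² = 1/(λ).
Substituting λ = 1.104 gives A² = 0.90580, so A = 0.95173.

A ≈ 0.9517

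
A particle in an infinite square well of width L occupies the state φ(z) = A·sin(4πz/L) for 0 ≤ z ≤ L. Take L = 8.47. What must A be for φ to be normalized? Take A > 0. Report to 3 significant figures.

A ≈ 0.486

The normalization condition is ∫|φ|² dz = 1 from 0 to L.
The integral (without the A² prefactor) comes out to L/2.
Hence A² = 1/[L/2].
Plugging in L = 8.47 yields A = 0.4859.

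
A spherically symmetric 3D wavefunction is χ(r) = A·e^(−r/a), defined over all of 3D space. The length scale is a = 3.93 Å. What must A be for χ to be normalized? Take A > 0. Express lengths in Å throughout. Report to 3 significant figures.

Normalization requires ∫|χ|² 4πr² dr = 1, integrated from 0 to ∞.
In 3D with spherical symmetry the volume element is 4πr² dr.
Carrying out the integral gives A² · π·a^3.
Setting this equal to 1 gives A² = 1/(π·a^3).
With a = 3.93: A² = 0.005244 and A = 0.07242.

A ≈ 0.0724 Å^(-3/2)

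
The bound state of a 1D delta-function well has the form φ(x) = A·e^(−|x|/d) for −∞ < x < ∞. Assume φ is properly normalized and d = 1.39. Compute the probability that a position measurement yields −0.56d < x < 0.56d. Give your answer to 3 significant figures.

P ≈ 0.674

P = ∫_{−0.56d}^{0.56d} |φ(x)|² dx.
The normalization integral ∫|φ|²dx over the whole domain equals d·A², and A² cancels in the ratio.
By symmetry take twice the x ≥ 0 contribution in numerator and denominator; the 2's cancel. Substituting u = x/d, A² and the length scale cancel in the ratio: P = ∫_{0}^{0.56} e^(-2·u) du / ∫_{0}^{∞} e^(-2·u) du.
An antiderivative of e^(-2·u) is -e^(-2·u)/2; evaluating from 0 to 0.56 gives 1/2 - e^(-28/25)/2, while the full integral is 1/2.
The result is P = 0.6737.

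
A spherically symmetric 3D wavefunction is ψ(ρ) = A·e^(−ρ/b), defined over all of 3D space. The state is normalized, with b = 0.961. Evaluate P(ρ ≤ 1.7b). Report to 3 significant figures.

P ≈ 0.660

Integrate the radial probability density 4πρ²|ψ|² over ρ ≤ 1.7b.
A² is fixed by ∫₀^∞ 4πρ²|ψ|² dρ = 1, i.e. A² = (π·b^3)^(−1).
In terms of u = ρ/b (A², 4π and the length scale all cancel between numerator and denominator), P = [∫_{0}^{1.7} u^2·e^(-2·u) du] / [∫_{0}^{∞} u^2·e^(-2·u) du].
With ∫ u^2·e^(-2·u) du = -(2·u^2 + 2·u + 1)·e^(-2·u)/4 + C, the region integral is 1/4 - 509·e^(-17/5)/200 and the full one is 1/4.
This evaluates to P = 0.6603.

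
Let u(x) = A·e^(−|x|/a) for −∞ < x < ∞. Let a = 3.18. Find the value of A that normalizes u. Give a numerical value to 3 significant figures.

We need A² ∫|f|² dx = 1, taking the integral from −∞ to ∞.
∫|u|² dx = A²·(a).
Hence A² = 1/[a].
Substituting a = 3.18 gives A² = 0.3145, so A = 0.5608.

A ≈ 0.561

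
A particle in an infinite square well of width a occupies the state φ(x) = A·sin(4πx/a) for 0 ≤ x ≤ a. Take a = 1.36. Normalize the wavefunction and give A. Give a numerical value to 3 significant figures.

Normalization requires ∫|φ|² dx = 1, integrated from 0 to a.
With ∫₀^a sin²(nπx/a) dx = a/2, ∫|φ|² dx = A²·(a/2).
So A² = (a/2)^(−1).
With a = 1.36: A² = 1.471 and A = 1.213.

A ≈ 1.21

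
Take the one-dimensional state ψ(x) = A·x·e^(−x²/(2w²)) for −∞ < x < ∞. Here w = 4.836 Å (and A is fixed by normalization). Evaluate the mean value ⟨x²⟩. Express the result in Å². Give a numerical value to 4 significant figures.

⟨x^2⟩ ≈ 35.08 Å^2

The expectation value is the |ψ|²-weighted average of x^2: ∫ x^2|ψ|² dx.
Using the Gaussian integral ∫_{−∞}^{∞} e^(−αx²) dx = √(π/α), the ratio of the moment integral to the normalization integral gives ⟨x²⟩ = 3·w^2/2.
Putting w = 4.836 gives 35.080.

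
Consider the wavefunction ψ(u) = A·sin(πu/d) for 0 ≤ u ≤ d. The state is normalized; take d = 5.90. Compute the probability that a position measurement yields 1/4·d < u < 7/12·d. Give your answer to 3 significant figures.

|ψ|² is the probability density, so P = ∫_{1/4·d}^{7/12·d} |ψ|² du.
Since A² = 1/(d/2), this is the region integral divided by the full normalization integral.
Substituting t = u/d, A² and the length scale cancel in the ratio: P = ∫_{1/4}^{7/12} sin(π·t)^2 dt / ∫_{0}^{1} sin(π·t)^2 dt.
An antiderivative of sin(π·t)^2 is t/2 - sin(2·π·t)/(4·π); evaluating from 1/4 to 7/12 gives 3/(8·π) + 1/6, while the full integral is 1/2.
Evaluating gives P = (9 + 4·π)/(12·π).

P ≈ 0.572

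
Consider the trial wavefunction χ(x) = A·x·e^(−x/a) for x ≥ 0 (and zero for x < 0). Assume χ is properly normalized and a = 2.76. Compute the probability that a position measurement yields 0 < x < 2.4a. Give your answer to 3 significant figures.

The probability is P = ∫ |χ|² dx over [0, 2.4a].
The normalization integral ∫|χ|²dx over the whole domain equals a^3/4·A², and A² cancels in the ratio.
Let u = x/a; then A² and the length scale cancel, so P = ∫_{0}^{2.4} u^2·e^(-2·u) du ÷ ∫_{0}^{∞} u^2·e^(-2·u) du.
Using ∫ u^2·e^(-2·u) du = -(2·u^2 + 2·u + 1)·e^(-2·u)/4, the numerator is 1/4 - 433·e^(-24/5)/100 and the denominator is 1/4.
The result is P = 0.8575.

P ≈ 0.857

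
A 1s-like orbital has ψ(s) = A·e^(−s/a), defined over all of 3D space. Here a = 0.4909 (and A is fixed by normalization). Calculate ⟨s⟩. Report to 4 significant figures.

The expectation value is the |ψ|²-weighted average of s: ∫ s|ψ|² 4πs² ds.
Using ∫₀^∞ sⁿ e^(−αs) ds = n!/αⁿ⁺¹, since the A² factors cancel between numerator and denominator, ⟨s⟩ = 3·a/2.
Putting a = 0.4909 gives 0.73635.

⟨s⟩ ≈ 0.7364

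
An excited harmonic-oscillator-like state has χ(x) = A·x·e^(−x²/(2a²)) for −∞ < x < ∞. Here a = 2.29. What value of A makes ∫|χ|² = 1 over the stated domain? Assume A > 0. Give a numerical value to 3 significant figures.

A ≈ 0.307

Normalization requires ∫|χ|² dx = 1, integrated from −∞ to ∞.
Using the Gaussian integral ∫_{−∞}^{∞} e^(−αx²) dx = √(π/α), carrying out the integral gives A² · √(π)·a^3/2.
Setting this equal to 1 gives A² = 1/(√(π)·a^3/2).
With a = 2.29: A² = 0.09396 and A = 0.3065.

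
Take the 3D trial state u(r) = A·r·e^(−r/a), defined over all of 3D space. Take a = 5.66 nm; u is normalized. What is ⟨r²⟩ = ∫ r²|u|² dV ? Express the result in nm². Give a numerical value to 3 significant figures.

The expectation value is the |u|²-weighted average of r^2: ∫ r^2|u|² 4πr² dr.
Evaluating both integrals, ⟨r²⟩ = 15·a^2/2.
Putting a = 5.66 gives 240.3.

⟨r^2⟩ ≈ 240 nm^2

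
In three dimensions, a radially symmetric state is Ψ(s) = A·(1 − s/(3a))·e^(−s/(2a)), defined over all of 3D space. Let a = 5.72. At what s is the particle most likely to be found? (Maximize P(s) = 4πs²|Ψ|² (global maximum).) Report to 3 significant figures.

Set d/ds [P(s) = 4πs²|Ψ|²] = 0 and solve for s > 0.
This gives s = a.
With a = 5.72, the most probable radial distance is 5.720.

s ≈ 5.72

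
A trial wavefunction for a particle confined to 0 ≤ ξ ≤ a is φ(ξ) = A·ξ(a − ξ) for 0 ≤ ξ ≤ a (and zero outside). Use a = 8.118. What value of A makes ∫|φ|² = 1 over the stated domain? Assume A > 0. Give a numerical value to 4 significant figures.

A ≈ 0.02917

The normalization condition is ∫|φ|² dξ = 1 from 0 to a.
Expanding the polynomial and integrating term by term, with φ = A·ξ(a − ξ), the integral evaluates to A²·[a^5/30].
Substituting a = 8.118 gives A² = 0.00085090, so A = 0.029170.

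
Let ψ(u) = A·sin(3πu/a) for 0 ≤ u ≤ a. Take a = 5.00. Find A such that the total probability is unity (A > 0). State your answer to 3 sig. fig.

A ≈ 0.632

The normalization condition is ∫|ψ|² du = 1 from 0 to a.
Carrying out the integral gives A² · a/2.
Substituting a = 5.00 gives A² = 0.4000, so A = 0.6325.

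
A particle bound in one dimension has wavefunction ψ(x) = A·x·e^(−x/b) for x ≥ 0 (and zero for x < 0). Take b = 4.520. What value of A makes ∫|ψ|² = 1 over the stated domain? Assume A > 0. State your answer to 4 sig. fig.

A ≈ 0.2081

Require ∫ |ψ|² dx = 1 over the whole domain.
With ∫₀^∞ x^2 e^(−αx) dx = 2!/α^3, ∫|ψ|² dx = A²·(b^3/4).
Substituting b = 4.520 gives A² = 0.043316, so A = 0.20812.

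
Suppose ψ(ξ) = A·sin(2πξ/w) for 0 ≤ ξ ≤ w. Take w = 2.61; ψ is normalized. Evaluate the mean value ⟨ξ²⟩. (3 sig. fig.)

⟨ξ^2⟩ ≈ 2.18

⟨ξ²⟩ = ∫ ξ^2 |ψ|² dξ over the full domain.
Using sin²θ = (1 − cos 2θ)/2, since the A² factors cancel between numerator and denominator, ⟨ξ²⟩ = -w^2/(8·π^2) + w^2/3.
With w = 2.61, ⟨ξ^2⟩ = 2.184.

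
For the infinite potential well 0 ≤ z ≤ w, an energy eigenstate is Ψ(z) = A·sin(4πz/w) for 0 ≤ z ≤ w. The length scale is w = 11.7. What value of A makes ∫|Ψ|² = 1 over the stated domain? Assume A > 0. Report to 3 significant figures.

We need A² ∫|f|² dz = 1, taking the integral from 0 to w.
With Ψ = A·sin(4πz/w), the integral evaluates to A²·[w/2].
Substituting w = 11.7 gives A² = 0.1709, so A = 0.4134.

A ≈ 0.413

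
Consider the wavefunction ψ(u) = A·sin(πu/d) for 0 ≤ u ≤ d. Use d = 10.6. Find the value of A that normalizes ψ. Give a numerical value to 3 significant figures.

Require ∫ |ψ|² du = 1 over the whole domain.
Using sin²θ = (1 − cos 2θ)/2, ∫|ψ|² du = A²·(d/2).
So A² = (d/2)^(−1).
Plugging in d = 10.6 yields A = 0.4344.

A ≈ 0.434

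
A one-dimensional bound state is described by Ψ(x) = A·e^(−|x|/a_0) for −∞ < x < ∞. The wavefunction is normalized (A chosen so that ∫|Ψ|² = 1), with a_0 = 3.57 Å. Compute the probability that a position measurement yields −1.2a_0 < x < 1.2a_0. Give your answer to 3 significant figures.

P ≈ 0.909

|Ψ|² is the probability density, so P = ∫_{−1.2a_0}^{1.2a_0} |Ψ|² dx.
With A² fixed by ∫|Ψ|² = 1, i.e. A² = (a_0)^(−1), substitute and integrate.
By symmetry take twice the x ≥ 0 contribution in numerator and denominator; the 2's cancel. Substituting u = x/a_0, A² and the length scale cancel in the ratio: P = ∫_{0}^{1.2} e^(-2·u) du / ∫_{0}^{∞} e^(-2·u) du.
An antiderivative of e^(-2·u) is -e^(-2·u)/2; evaluating from 0 to 1.2 gives 1/2 - e^(-12/5)/2, while the full integral is 1/2.
Evaluating gives P = 0.9093.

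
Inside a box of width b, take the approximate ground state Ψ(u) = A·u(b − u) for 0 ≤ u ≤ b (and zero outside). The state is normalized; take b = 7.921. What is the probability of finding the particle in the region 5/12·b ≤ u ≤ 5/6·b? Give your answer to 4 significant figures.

P ≈ 0.6179

The probability is P = ∫ |Ψ|² du over [5/12·b, 5/6·b].
The normalization integral ∫|Ψ|²du over the whole domain equals b^5/30·A², and A² cancels in the ratio.
Let t = u/b; then A² and the length scale cancel, so P = ∫_{5/12}^{5/6} t^2·(1 - t)^2 dt ÷ ∫_{0}^{1} t^2·(1 - t)^2 dt.
With ∫ t^2·(1 - t)^2 dt = t^3·(6·t^2 - 15·t + 10)/30 + C, the region integral is ≈ 0.0205962 and the full one is 1/30.
Taking the ratio, P = 0.61789.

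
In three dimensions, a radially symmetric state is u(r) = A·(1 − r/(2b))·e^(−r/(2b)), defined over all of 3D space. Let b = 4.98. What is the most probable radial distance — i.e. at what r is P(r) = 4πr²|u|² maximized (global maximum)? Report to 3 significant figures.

The maximum of P(r) = 4πr²|u|² occurs where its derivative vanishes.
This gives r = b·(√(5) + 3).
With b = 4.98, the most probable radial distance is 26.08.

r ≈ 26.1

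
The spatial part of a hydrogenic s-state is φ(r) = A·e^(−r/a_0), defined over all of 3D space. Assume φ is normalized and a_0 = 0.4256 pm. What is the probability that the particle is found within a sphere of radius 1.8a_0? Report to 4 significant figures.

P ≈ 0.6973

With dV = 4πr²dr, the probability is ∫|φ|² dV over r ≤ 1.8a_0.
Normalization gives A² = 1/(π·a_0^3).
Substituting u = r/a_0, A², 4π and the length scale all cancel in the ratio: P = ∫_{0}^{1.8} u^2·e^(-2·u) du / ∫_{0}^{∞} u^2·e^(-2·u) du.
With ∫ u^2·e^(-2·u) du = -(2·u^2 + 2·u + 1)·e^(-2·u)/4 + C, the region integral is 1/4 - 277·e^(-18/5)/100 and the full one is 1/4.
This evaluates to P = 0.69725.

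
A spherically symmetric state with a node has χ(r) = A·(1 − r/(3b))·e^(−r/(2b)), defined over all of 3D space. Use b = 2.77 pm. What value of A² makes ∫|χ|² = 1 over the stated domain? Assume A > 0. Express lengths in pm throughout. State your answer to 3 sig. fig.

A^2 ≈ 0.00562 pm^(-3)

We need A² ∫|f|² 4πr² dr = 1, taking the integral from 0 to ∞.
The angular integral contributes 4π, leaving ∫₀^∞ r²|χ|² dr.
Using ∫₀^∞ rⁿ e^(−αr) dr = n!/αⁿ⁺¹, ∫|χ|² 4πr² dr = A²·(8·π·b^3/3).
Setting this equal to 1 gives A² = 1/(8·π·b^3/3).
Plugging in b = 2.77 yields A = 0.07494.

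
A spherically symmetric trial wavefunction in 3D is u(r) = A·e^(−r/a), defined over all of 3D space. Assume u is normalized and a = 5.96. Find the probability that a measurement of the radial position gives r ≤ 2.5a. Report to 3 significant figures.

P ≈ 0.875

Integrate the radial probability density 4πr²|u|² over r ≤ 2.5a.
The full normalization integral is A²·[π·a^3] = 1, fixing A².
Let t = r/a; then A², 4π and the length scale all cancel, so P = ∫_{0}^{2.5} t^2·e^(-2·t) dt ÷ ∫_{0}^{∞} t^2·e^(-2·t) dt.
An antiderivative of t^2·e^(-2·t) is -(2·t^2 + 2·t + 1)·e^(-2·t)/4; evaluating from 0 to 2.5 gives 1/4 - 37·e^(-5)/8, while the full integral is 1/4.
The region integral divided by the full integral gives P = 0.8753.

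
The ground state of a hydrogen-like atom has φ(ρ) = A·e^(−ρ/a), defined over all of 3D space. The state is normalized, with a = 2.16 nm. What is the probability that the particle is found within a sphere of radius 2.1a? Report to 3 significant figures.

P ≈ 0.790

P = ∫ |φ|² 4πρ² dρ over ρ ≤ 2.1a.
The full normalization integral is A²·[π·a^3] = 1, fixing A².
Substituting u = ρ/a, A², 4π and the length scale all cancel in the ratio: P = ∫_{0}^{2.1} u^2·e^(-2·u) du / ∫_{0}^{∞} u^2·e^(-2·u) du.
With ∫ u^2·e^(-2·u) du = -(2·u^2 + 2·u + 1)·e^(-2·u)/4 + C, the region integral is 1/4 - 701·e^(-21/5)/200 and the full one is 1/4.
This evaluates to P = 0.7898.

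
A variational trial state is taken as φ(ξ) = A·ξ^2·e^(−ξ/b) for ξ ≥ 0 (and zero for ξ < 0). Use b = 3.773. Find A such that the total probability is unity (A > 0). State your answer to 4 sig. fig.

A ≈ 0.04176

Require ∫ |φ|² dξ = 1 over the whole domain.
Using ∫₀^∞ ξⁿ e^(−αξ) dξ = n!/αⁿ⁺¹, carrying out the integral gives A² · 3·b^5/4.
Hence A² = 1/[3·b^5/4].
Plugging in b = 3.773 yields A = 0.041759.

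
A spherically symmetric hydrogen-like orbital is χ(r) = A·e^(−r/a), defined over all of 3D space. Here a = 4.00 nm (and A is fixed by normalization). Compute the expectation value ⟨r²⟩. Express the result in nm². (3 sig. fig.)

⟨r^2⟩ ≈ 48.0 nm^2

⟨r²⟩ = ∫ r^2 |χ|² 4πr² dr over the full domain.
Using ∫₀^∞ rⁿ e^(−αr) dr = n!/αⁿ⁺¹, the ratio of the moment integral to the normalization integral gives ⟨r²⟩ = 3·a^2.
Putting a = 4.00 gives 48.00.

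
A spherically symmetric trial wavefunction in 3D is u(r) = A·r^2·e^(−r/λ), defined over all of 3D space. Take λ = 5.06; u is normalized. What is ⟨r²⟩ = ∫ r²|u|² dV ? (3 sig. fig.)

⟨r²⟩ = ∫ r^2 |u|² 4πr² dr over the full domain.
Recall ∫₀^∞ r^m e^(−r/β) dr = m!·β^(m+1), the ratio of the moment integral to the normalization integral gives ⟨r²⟩ = 14·λ^2.
Putting λ = 5.06 gives 358.5.

⟨r^2⟩ ≈ 358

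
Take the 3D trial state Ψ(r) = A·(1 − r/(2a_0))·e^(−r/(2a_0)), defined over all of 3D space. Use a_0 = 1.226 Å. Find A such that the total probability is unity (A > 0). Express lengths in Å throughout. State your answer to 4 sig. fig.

Normalization requires ∫|Ψ|² 4πr² dr = 1, integrated from 0 to ∞.
The angular integral contributes 4π, leaving ∫₀^∞ r²|Ψ|² dr.
With ∫₀^∞ r^4 e^(−αr) dr = 4!/α^5, the integral (without the A² prefactor) comes out to 8·π·a_0^3.
Hence A² = 1/[8·π·a_0^3].
Substituting a_0 = 1.226 gives A² = 0.021592, so A = 0.14694.

A ≈ 0.1469 Å^(-3/2)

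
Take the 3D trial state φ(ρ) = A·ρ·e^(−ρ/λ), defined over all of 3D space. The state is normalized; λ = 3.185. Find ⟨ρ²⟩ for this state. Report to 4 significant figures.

⟨ρ^2⟩ ≈ 76.08

⟨ρ²⟩ = ∫ ρ^2 |φ|² 4πρ² dρ over the full domain.
Using ∫₀^∞ ρⁿ e^(−αρ) dρ = n!/αⁿ⁺¹, evaluating both integrals, ⟨ρ²⟩ = 15·λ^2/2.
Putting λ = 3.185 gives 76.082.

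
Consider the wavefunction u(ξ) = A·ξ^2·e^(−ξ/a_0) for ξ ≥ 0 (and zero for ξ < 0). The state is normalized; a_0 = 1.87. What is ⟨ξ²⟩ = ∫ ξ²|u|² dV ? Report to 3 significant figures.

By definition ⟨ξ²⟩ = ∫ ξ^2 |u(ξ)|² dξ.
The ratio of the moment integral to the normalization integral gives ⟨ξ²⟩ = 15·a_0^2/2.
Putting a_0 = 1.87 gives 26.23.

⟨ξ^2⟩ ≈ 26.2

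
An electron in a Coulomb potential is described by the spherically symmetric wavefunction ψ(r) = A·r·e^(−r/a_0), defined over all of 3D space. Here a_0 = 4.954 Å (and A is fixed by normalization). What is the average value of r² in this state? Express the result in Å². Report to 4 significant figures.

⟨r^2⟩ ≈ 184.1 Å^2

By definition ⟨r²⟩ = ∫ r^2 |ψ(r)|² 4πr² dr.
The ratio of the moment integral to the normalization integral gives ⟨r²⟩ = 15·a_0^2/2.
With a_0 = 4.954, ⟨r^2⟩ = 184.07.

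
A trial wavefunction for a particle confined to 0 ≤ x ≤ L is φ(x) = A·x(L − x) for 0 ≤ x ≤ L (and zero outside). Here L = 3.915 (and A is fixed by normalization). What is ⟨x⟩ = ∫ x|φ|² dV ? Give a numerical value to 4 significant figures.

The expectation value is the |φ|²-weighted average of x: ∫ x|φ|² dx.
Expanding the polynomial and integrating term by term, the ratio of the moment integral to the normalization integral gives ⟨x⟩ = L/2.
With L = 3.915, ⟨x⟩ = 1.9575.

⟨x⟩ ≈ 1.958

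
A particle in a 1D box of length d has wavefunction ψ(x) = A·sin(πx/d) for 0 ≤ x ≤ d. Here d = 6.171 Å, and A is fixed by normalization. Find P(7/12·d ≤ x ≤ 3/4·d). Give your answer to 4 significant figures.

P ≈ 0.2462

The probability is P = ∫ |ψ|² dx over [7/12·d, 3/4·d].
Since A² = 1/(d/2), this is the region integral divided by the full normalization integral.
Substituting u = x/d, A² and the length scale cancel in the ratio: P = ∫_{7/12}^{3/4} sin(π·u)^2 du / ∫_{0}^{1} sin(π·u)^2 du.
An antiderivative of sin(π·u)^2 is u/2 - sin(2·π·u)/(4·π); evaluating from 7/12 to 3/4 gives 1/(8·π) + 1/12, while the full integral is 1/2.
The result is P = (3 + 2·π)/(12·π).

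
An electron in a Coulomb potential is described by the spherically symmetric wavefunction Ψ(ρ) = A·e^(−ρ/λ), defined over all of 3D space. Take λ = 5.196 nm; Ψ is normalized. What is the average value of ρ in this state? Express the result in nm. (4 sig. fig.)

The expectation value is the |Ψ|²-weighted average of ρ: ∫ ρ|Ψ|² 4πρ² dρ.
Since the A² factors cancel between numerator and denominator, ⟨ρ⟩ = 3·λ/2.
Putting λ = 5.196 gives 7.7940.

⟨ρ⟩ ≈ 7.794 nm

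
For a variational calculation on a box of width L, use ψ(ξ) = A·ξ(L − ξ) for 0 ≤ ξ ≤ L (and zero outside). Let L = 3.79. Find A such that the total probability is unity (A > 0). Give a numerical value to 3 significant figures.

A ≈ 0.196

We need A² ∫|f|² dξ = 1, taking the integral from 0 to L.
Expanding the polynomial and integrating term by term, carrying out the integral gives A² · L^5/30.
So A² = (L^5/30)^(−1).
Plugging in L = 3.79 yields A = 0.1959.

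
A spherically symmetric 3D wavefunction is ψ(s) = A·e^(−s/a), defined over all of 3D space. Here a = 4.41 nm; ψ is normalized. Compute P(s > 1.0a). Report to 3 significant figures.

P ≈ 0.677

P = ∫ |ψ|² 4πs² ds over s > 1.0a.
The full normalization integral is A²·[π·a^3] = 1, fixing A².
Substituting u = s/a, A², 4π and the length scale all cancel in the ratio: P = ∫_{1.0}^{∞} u^2·e^(-2·u) du / ∫_{0}^{∞} u^2·e^(-2·u) du.
An antiderivative of u^2·e^(-2·u) is -(2·u^2 + 2·u + 1)·e^(-2·u)/4; evaluating from 1.0 to ∞ gives 5·e^(-2)/4, while the full integral is 1/4.
The region integral divided by the full integral gives P = 0.6767.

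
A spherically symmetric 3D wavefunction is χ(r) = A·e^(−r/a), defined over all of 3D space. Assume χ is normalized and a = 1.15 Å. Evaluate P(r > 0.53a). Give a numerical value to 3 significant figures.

Integrate the radial probability density 4πr²|χ|² over r > 0.53a.
A² is fixed by ∫₀^∞ 4πr²|χ|² dr = 1, i.e. A² = (π·a^3)^(−1).
Let u = r/a; then A², 4π and the length scale all cancel, so P = ∫_{0.53}^{∞} u^2·e^(-2·u) du ÷ ∫_{0}^{∞} u^2·e^(-2·u) du.
With ∫ u^2·e^(-2·u) du = -(2·u^2 + 2·u + 1)·e^(-2·u)/4 + C, the region integral is ≈ 0.22708 and the full one is 1/4.
The region integral divided by the full integral gives P = 0.9083.

P ≈ 0.908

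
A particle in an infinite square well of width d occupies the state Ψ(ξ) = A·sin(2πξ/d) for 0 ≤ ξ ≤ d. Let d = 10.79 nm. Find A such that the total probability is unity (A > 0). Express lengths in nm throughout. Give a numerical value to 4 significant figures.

A ≈ 0.4305 nm^(-1/2)

The normalization condition is ∫|Ψ|² dξ = 1 from 0 to d.
The integral (without the A² prefactor) comes out to d/2.
So A² = (d/2)^(−1).
Plugging in d = 10.79 yields A = 0.43053.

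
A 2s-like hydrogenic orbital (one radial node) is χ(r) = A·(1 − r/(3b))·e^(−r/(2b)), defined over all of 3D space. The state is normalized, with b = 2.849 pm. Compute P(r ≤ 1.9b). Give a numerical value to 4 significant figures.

P ≈ 0.3134

With dV = 4πr²dr, the probability is ∫|χ|² dV over r ≤ 1.9b.
Normalization gives A² = 1/(8·π·b^3/3).
Substituting u = r/b, A², 4π and the length scale all cancel in the ratio: P = ∫_{0}^{1.9} u^2·(1 - u/3)^2·e^(-u) du / ∫_{0}^{∞} u^2·(1 - u/3)^2·e^(-u) du.
With ∫ u^2·(1 - u/3)^2·e^(-u) du = (-u^4 + 2·u^3 - 3·u^2 - 6·u - 6)·e^(-u)/9 + C, the region integral is ≈ 0.208919 and the full one is 2/3.
The region integral divided by the full integral gives P = 0.31338.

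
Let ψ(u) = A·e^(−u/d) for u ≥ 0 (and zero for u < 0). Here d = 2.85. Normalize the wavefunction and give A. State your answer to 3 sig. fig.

A ≈ 0.838

Require ∫ |ψ|² du = 1 over the whole domain.
Using ∫₀^∞ uⁿ e^(−αu) du = n!/αⁿ⁺¹, carrying out the integral gives A² · d/2.
Setting this equal to 1 gives A² = 1/(d/2).
With d = 2.85: A² = 0.7018 and A = 0.8377.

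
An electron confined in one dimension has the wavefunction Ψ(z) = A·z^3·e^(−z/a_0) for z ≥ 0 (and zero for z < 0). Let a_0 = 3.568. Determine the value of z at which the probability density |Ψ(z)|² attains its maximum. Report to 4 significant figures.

Set d/dz [|Ψ(z)|²] = 0 and solve for z > 0.
This gives z = 3·a_0.
With a_0 = 3.568, the most probable position is 10.704.

z ≈ 10.70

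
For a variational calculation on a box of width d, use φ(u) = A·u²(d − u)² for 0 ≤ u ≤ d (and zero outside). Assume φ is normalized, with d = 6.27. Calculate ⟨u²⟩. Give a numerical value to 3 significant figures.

⟨u²⟩ = ∫ u^2 |φ|² du over the full domain.
Expanding the polynomial and integrating term by term, the ratio of the moment integral to the normalization integral gives ⟨u²⟩ = 3·d^2/11.
Putting d = 6.27 gives 10.72.

⟨u^2⟩ ≈ 10.7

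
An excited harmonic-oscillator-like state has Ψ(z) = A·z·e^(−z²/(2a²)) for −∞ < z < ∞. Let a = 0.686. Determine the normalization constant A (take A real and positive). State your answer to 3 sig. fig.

A ≈ 1.87

The normalization condition is ∫|Ψ|² dz = 1 from −∞ to ∞.
∫|Ψ|² dz = A²·(√(π)·a^3/2).
Setting this equal to 1 gives A² = 1/(√(π)·a^3/2).
Substituting a = 0.686 gives A² = 3.495, so A = 1.870.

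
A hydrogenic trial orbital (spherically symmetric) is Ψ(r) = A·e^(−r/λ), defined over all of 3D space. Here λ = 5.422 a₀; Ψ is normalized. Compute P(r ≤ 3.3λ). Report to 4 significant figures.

P = ∫ |Ψ|² 4πr² dr over r ≤ 3.3λ.
Normalization gives A² = 1/(π·λ^3).
In terms of u = r/λ (A², 4π and the length scale all cancel between numerator and denominator), P = [∫_{0}^{3.3} u^2·e^(-2·u) du] / [∫_{0}^{∞} u^2·e^(-2·u) du].
An antiderivative of u^2·e^(-2·u) is -(2·u^2 + 2·u + 1)·e^(-2·u)/4; evaluating from 0 to 3.3 gives 1/4 - 1469·e^(-33/5)/200, while the full integral is 1/4.
This evaluates to P = 0.96003.

P ≈ 0.9600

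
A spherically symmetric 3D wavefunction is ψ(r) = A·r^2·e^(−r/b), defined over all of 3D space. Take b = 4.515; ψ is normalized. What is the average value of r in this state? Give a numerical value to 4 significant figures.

⟨r⟩ ≈ 15.80

By definition ⟨r⟩ = ∫ r |ψ(r)|² 4πr² dr.
Since the A² factors cancel between numerator and denominator, ⟨r⟩ = 7·b/2.
With b = 4.515, ⟨r⟩ = 15.803.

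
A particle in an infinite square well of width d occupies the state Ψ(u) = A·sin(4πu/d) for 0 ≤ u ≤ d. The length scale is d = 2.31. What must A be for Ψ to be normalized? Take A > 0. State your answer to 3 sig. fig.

The normalization condition is ∫|Ψ|² du = 1 from 0 to d.
Carrying out the integral gives A² · d/2.
Hence A² = 1/[d/2].
Substituting d = 2.31 gives A² = 0.8658, so A = 0.9305.

A ≈ 0.930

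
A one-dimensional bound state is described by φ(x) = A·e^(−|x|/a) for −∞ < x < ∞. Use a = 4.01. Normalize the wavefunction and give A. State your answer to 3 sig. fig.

Require ∫ |φ|² dx = 1 over the whole domain.
Carrying out the integral gives A² · a.
So A² = (a)^(−1).
With a = 4.01: A² = 0.2494 and A = 0.4994.

A ≈ 0.499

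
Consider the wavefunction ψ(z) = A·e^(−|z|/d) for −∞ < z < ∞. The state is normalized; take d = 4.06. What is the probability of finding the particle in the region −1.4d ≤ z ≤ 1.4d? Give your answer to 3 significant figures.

P = ∫_{−1.4d}^{1.4d} |ψ(z)|² dz.
With A² fixed by ∫|ψ|² = 1, i.e. A² = (d)^(−1), substitute and integrate.
By symmetry take twice the z ≥ 0 contribution in numerator and denominator; the 2's cancel. Substituting u = z/d, A² and the length scale cancel in the ratio: P = ∫_{0}^{1.4} e^(-2·u) du / ∫_{0}^{∞} e^(-2·u) du.
Using ∫ e^(-2·u) du = -e^(-2·u)/2, the numerator is 1/2 - e^(-14/5)/2 and the denominator is 1/2.
Evaluating gives P = 0.9392.

P ≈ 0.939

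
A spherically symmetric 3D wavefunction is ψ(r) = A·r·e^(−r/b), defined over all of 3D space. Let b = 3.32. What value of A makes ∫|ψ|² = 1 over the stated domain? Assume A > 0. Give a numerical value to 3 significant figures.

A ≈ 0.0162

We need A² ∫|f|² 4πr² dr = 1, taking the integral from 0 to ∞.
The angular integral contributes 4π, leaving ∫₀^∞ r²|ψ|² dr.
Recall ∫₀^∞ r^m e^(−r/β) dr = m!·β^(m+1), with ψ = A·r·e^(−r/b), the integral evaluates to A²·[3·π·b^5].
Setting this equal to 1 gives A² = 1/(3·π·b^5).
Plugging in b = 3.32 yields A = 0.01622.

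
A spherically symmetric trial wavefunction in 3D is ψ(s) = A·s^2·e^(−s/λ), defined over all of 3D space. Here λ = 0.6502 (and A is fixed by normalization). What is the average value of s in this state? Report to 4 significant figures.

⟨s⟩ ≈ 2.276

⟨s⟩ = ∫ s |ψ|² 4πs² ds over the full domain.
Recall ∫₀^∞ s^m e^(−s/β) ds = m!·β^(m+1), evaluating both integrals, ⟨s⟩ = 7·λ/2.
With λ = 0.6502, ⟨s⟩ = 2.2757.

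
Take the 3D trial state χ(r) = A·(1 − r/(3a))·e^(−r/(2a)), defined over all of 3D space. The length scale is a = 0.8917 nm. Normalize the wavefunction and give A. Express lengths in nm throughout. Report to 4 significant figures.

A ≈ 0.4103 nm^(-3/2)

Require ∫ |χ|² 4πr² dr = 1 over the whole domain.
The angular integral contributes 4π, leaving ∫₀^∞ r²|χ|² dr.
With ∫₀^∞ r^4 e^(−αr) dr = 4!/α^5, ∫|χ|² 4πr² dr = A²·(8·π·a^3/3).
So A² = (8·π·a^3/3)^(−1).
Plugging in a = 0.8917 yields A = 0.41031.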